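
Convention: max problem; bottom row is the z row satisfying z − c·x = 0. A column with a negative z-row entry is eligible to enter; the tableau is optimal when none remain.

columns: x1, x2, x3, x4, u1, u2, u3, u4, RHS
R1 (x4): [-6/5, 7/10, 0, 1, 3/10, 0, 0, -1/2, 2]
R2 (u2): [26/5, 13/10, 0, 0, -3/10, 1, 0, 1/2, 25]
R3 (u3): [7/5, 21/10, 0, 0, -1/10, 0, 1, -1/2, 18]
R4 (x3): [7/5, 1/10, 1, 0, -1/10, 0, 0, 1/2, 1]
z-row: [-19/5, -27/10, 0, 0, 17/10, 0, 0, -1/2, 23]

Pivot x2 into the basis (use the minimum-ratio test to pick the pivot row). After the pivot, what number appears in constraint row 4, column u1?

Ratio test on column x2 — row 1: 2/(7/10) = 20/7; row 2: 25/(13/10) = 250/13; row 3: 18/(21/10) = 60/7; row 4: 1/(1/10) = 10. Minimum is 20/7 at row 1 (x4 leaves); pivot element 7/10.
Divide row 1 by 7/10; eliminate column x2 from the other rows.
Row 4 update in column u1: -1/10 − (1/10)·(3/7) = -1/7.

-1/7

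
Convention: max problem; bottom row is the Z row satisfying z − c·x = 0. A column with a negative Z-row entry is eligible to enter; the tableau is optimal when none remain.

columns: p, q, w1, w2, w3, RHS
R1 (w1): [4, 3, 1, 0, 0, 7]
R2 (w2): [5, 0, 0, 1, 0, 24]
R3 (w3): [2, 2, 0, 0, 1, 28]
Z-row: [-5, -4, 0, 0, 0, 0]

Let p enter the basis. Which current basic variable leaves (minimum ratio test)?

w1

Column p entries and ratios — w1: 7/4 = 7/4; w2: 24/5 = 24/5; w3: 28/2 = 14.
Smallest ratio is 7/4 in the row of w1, so w1 leaves.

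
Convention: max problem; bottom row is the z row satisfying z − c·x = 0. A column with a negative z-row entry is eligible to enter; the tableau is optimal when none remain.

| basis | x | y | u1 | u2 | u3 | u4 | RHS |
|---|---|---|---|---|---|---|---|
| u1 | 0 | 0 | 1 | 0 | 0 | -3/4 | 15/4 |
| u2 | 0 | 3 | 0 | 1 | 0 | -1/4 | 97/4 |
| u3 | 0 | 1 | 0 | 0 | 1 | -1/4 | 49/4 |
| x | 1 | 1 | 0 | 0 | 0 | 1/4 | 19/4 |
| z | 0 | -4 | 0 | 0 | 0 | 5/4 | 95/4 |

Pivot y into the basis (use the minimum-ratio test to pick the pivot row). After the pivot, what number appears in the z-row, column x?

4

Ratio test on column y — row 1: entry 0 ≤ 0; row 2: (97/4)/3 = 97/12; row 3: (49/4)/1 = 49/4; row 4: (19/4)/1 = 19/4. Minimum is 19/4 at row 4 (x leaves); pivot element 1.
Divide row 4 by 1; eliminate column y from the other rows.
z-row update in column x: 0 − (-4)·1 = 4.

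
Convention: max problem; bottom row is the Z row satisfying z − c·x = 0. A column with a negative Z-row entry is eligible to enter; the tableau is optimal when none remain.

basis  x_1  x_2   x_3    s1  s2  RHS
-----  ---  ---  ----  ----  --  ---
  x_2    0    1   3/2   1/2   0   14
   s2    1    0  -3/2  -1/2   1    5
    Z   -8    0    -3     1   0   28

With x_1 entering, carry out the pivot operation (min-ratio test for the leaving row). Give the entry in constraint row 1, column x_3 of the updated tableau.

3/2

Ratio test on column x_1 — row 1: entry 0 ≤ 0; row 2: 5/1 = 5. Minimum is 5 at row 2 (s2 leaves); pivot element 1.
Divide row 2 by 1; eliminate column x_1 from the other rows.
Row 1 update in column x_3: 3/2 − 0·(-3/2) = 3/2.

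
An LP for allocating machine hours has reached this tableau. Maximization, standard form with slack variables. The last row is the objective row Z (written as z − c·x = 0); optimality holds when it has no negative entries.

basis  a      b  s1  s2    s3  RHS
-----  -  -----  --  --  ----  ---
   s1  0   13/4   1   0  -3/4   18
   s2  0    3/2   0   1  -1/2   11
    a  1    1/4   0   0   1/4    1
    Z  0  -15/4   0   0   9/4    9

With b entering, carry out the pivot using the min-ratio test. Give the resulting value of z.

Ratio test on column b — row 1: 18/(13/4) = 72/13; row 2: 11/(3/2) = 22/3; row 3: 1/(1/4) = 4. Minimum is 4 at row 3 (a leaves); pivot element 1/4.
Pivot on row 3; the Z-row RHS becomes 9 − (-15/4)·4 = 24.

24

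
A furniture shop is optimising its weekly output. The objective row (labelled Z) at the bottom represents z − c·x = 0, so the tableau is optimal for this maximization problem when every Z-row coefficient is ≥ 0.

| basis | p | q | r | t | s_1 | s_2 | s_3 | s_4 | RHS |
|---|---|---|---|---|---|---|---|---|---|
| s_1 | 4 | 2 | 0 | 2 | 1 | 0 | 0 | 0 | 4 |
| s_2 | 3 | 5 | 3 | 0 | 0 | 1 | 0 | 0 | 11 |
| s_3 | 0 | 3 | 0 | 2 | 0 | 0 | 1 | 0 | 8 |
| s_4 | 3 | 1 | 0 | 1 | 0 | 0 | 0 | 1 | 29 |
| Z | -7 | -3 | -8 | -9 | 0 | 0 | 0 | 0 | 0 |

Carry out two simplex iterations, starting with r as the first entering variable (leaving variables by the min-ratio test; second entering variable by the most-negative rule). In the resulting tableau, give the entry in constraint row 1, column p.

Ratio test on column r — row 1: entry 0 ≤ 0; row 2: 11/3 = 11/3; row 3: entry 0 ≤ 0; row 4: entry 0 ≤ 0. Minimum is 11/3 at row 2 (s_2 leaves); pivot element 3.
Divide row 2 by 3; eliminate column r from the other rows.
Second iteration: most negative Z-row entry is -9 in column t, so t enters.
Ratio test on column t — row 1: 4/2 = 2; row 2: entry 0 ≤ 0; row 3: 8/2 = 4; row 4: 29/1 = 29. Minimum is 2 at row 1 (s_1 leaves); pivot element 2.
Divide row 1 by 2; eliminate column t from the other rows.
After both pivots, the entry at constraint row 1, column p is 2.

2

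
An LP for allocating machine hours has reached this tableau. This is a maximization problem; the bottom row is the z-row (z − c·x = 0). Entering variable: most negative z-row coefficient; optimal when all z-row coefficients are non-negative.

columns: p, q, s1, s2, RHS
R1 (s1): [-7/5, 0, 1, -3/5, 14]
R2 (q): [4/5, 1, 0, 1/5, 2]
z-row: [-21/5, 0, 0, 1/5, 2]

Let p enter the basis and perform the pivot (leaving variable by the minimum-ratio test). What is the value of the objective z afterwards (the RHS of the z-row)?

25/2

Ratio test on column p — row 1: entry -7/5 ≤ 0; row 2: 2/(4/5) = 5/2. Minimum is 5/2 at row 2 (q leaves); pivot element 4/5.
Pivot on row 2; the z-row RHS becomes 2 − (-21/5)·(5/2) = 25/2.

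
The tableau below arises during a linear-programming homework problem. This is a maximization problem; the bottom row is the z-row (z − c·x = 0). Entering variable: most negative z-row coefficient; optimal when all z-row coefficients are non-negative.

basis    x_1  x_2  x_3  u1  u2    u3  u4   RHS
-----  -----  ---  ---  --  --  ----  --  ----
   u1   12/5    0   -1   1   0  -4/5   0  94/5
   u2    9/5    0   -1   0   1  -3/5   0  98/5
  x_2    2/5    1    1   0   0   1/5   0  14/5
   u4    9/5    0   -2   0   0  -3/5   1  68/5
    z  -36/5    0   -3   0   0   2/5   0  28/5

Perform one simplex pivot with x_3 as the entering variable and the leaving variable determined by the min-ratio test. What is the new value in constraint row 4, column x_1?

13/5

Ratio test on column x_3 — row 1: entry -1 ≤ 0; row 2: entry -1 ≤ 0; row 3: (14/5)/1 = 14/5; row 4: entry -2 ≤ 0. Minimum is 14/5 at row 3 (x_2 leaves); pivot element 1.
Divide row 3 by 1; eliminate column x_3 from the other rows.
Row 4 update in column x_1: 9/5 − (-2)·(2/5) = 13/5.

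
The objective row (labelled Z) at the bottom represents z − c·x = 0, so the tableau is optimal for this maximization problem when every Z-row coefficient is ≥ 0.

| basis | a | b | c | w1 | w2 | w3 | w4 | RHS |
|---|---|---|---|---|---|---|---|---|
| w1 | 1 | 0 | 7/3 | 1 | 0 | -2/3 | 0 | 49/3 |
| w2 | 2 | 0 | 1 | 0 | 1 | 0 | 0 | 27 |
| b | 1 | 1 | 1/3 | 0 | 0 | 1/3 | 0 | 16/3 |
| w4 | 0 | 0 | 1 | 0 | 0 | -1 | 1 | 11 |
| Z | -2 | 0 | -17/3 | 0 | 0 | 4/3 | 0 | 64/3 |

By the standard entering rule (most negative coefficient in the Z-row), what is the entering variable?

c

Negative Z-row entries: a: -2, c: -17/3.
The most negative is -17/3 in column c, so c enters.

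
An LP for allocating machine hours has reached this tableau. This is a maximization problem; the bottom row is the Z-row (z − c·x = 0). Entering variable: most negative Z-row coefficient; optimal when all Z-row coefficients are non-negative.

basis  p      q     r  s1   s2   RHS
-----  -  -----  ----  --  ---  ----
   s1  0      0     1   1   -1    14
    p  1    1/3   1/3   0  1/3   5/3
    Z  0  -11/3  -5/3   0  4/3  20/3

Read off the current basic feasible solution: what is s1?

s1 is basic (row 1); its value is the RHS of that row, 14.

14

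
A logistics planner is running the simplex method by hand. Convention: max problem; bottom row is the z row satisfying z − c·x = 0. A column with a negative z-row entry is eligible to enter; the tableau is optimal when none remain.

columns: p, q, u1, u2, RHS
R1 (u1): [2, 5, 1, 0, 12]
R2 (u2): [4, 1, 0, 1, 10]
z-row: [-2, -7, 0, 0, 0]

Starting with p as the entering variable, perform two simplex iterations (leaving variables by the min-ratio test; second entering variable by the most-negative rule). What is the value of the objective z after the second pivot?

136/9

Ratio test on column p — row 1: 12/2 = 6; row 2: 10/4 = 5/2. Minimum is 5/2 at row 2 (u2 leaves); pivot element 4.
Pivot on row 2; the z-row RHS becomes 0 − (-2)·(5/2) = 5.
Next entering variable (most negative z-row entry -13/2): q.
Ratio test on column q — row 1: 7/(9/2) = 14/9; row 2: (5/2)/(1/4) = 10. Minimum is 14/9 at row 1 (u1 leaves); pivot element 9/2.
After the second pivot the z-row RHS is 5 − (-13/2)·(14/9) = 136/9.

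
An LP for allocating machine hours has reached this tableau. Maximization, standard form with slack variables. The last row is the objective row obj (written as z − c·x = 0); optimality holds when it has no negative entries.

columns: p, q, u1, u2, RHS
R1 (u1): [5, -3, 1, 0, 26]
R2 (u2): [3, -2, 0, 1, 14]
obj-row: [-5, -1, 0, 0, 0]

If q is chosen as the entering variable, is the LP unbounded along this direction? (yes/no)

Every constraint-row entry in column q is ≤ 0, so increasing q is unbounded.

yes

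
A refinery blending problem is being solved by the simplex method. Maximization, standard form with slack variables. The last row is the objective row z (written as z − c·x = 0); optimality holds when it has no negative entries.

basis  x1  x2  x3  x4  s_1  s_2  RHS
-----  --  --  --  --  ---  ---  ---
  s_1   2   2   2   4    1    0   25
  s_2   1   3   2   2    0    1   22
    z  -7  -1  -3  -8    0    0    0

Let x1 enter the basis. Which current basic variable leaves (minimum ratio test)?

Column x1 entries and ratios — s_1: 25/2 = 25/2; s_2: 22/1 = 22.
Smallest ratio is 25/2 in the row of s_1, so s_1 leaves.

s_1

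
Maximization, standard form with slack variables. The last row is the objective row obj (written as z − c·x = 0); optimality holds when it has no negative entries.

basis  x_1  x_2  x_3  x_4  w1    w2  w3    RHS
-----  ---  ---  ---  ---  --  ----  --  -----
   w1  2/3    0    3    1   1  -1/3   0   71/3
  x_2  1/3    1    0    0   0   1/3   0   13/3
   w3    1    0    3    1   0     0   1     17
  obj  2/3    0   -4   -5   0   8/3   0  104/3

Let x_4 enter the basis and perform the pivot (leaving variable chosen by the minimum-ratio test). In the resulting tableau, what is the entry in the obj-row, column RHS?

Ratio test on column x_4 — row 1: (71/3)/1 = 71/3; row 2: entry 0 ≤ 0; row 3: 17/1 = 17. Minimum is 17 at row 3 (w3 leaves); pivot element 1.
Divide row 3 by 1; eliminate column x_4 from the other rows.
obj-row update in column RHS: 104/3 − (-5)·17 = 359/3.

359/3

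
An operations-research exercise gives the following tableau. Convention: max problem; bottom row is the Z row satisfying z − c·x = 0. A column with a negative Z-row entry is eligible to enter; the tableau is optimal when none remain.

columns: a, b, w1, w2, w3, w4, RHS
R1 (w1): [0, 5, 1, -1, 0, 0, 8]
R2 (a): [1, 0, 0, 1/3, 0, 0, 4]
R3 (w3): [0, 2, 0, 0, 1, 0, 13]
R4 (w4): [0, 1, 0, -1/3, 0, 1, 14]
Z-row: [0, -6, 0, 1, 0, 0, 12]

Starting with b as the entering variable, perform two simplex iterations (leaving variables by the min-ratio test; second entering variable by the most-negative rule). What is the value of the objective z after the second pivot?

Ratio test on column b — row 1: 8/5 = 8/5; row 2: entry 0 ≤ 0; row 3: 13/2 = 13/2; row 4: 14/1 = 14. Minimum is 8/5 at row 1 (w1 leaves); pivot element 5.
Pivot on row 1; the Z-row RHS becomes 12 − (-6)·(8/5) = 108/5.
Next entering variable (most negative Z-row entry -1/5): w2.
Ratio test on column w2 — row 1: entry -1/5 ≤ 0; row 2: 4/(1/3) = 12; row 3: (49/5)/(2/5) = 49/2; row 4: entry -2/15 ≤ 0. Minimum is 12 at row 2 (a leaves); pivot element 1/3.
After the second pivot the Z-row RHS is 108/5 − (-1/5)·12 = 24.

24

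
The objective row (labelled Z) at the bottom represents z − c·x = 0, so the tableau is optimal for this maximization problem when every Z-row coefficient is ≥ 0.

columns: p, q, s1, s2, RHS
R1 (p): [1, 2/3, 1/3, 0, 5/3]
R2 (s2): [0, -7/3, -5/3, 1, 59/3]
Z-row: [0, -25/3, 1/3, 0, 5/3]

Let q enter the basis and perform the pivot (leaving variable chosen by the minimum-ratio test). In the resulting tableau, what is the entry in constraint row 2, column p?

Ratio test on column q — row 1: (5/3)/(2/3) = 5/2; row 2: entry -7/3 ≤ 0. Minimum is 5/2 at row 1 (p leaves); pivot element 2/3.
Divide row 1 by 2/3; eliminate column q from the other rows.
Row 2 update in column p: 0 − (-7/3)·(3/2) = 7/2.

7/2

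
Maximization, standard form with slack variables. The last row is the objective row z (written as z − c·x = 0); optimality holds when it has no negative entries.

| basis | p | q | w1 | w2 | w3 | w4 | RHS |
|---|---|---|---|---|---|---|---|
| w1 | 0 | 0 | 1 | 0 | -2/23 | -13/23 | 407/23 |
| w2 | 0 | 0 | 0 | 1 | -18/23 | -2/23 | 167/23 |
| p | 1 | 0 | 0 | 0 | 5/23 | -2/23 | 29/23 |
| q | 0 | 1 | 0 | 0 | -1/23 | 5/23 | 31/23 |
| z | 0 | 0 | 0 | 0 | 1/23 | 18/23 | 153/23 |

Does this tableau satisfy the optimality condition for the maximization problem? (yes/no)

yes

Every z-row coefficient is ≥ 0, so the tableau is optimal.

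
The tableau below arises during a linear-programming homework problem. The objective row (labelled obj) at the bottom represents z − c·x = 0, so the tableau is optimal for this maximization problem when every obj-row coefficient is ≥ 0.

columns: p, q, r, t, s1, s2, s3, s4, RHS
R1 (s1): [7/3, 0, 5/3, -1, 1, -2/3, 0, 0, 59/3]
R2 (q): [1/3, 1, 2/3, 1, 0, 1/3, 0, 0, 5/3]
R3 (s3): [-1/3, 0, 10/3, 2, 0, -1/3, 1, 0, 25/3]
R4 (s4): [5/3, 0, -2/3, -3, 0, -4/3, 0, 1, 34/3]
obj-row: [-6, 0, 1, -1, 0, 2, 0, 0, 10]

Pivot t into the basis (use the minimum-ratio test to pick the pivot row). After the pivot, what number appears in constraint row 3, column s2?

Ratio test on column t — row 1: entry -1 ≤ 0; row 2: (5/3)/1 = 5/3; row 3: (25/3)/2 = 25/6; row 4: entry -3 ≤ 0. Minimum is 5/3 at row 2 (q leaves); pivot element 1.
Divide row 2 by 1; eliminate column t from the other rows.
Row 3 update in column s2: -1/3 − 2·(1/3) = -1.

-1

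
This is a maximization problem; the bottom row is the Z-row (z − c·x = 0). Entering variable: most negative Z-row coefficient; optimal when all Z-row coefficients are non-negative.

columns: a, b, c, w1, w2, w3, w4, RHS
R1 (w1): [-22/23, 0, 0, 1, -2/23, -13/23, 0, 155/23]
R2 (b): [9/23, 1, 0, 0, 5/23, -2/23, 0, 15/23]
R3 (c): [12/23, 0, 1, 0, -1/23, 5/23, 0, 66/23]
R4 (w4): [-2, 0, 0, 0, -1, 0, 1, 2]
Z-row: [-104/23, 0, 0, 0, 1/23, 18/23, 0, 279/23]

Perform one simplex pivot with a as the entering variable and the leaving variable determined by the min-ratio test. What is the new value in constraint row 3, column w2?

-1/3

Ratio test on column a — row 1: entry -22/23 ≤ 0; row 2: (15/23)/(9/23) = 5/3; row 3: (66/23)/(12/23) = 11/2; row 4: entry -2 ≤ 0. Minimum is 5/3 at row 2 (b leaves); pivot element 9/23.
Divide row 2 by 9/23; eliminate column a from the other rows.
Row 3 update in column w2: -1/23 − (12/23)·(5/9) = -1/3.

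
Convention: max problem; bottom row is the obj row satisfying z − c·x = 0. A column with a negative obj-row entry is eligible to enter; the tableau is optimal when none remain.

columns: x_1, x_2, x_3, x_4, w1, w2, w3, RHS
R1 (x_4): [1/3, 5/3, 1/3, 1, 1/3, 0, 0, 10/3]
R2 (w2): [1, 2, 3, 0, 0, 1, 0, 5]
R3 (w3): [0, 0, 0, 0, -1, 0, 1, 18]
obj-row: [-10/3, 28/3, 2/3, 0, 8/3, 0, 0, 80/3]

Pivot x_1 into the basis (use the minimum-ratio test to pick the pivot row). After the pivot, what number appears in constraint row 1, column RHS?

Ratio test on column x_1 — row 1: (10/3)/(1/3) = 10; row 2: 5/1 = 5; row 3: entry 0 ≤ 0. Minimum is 5 at row 2 (w2 leaves); pivot element 1.
Divide row 2 by 1; eliminate column x_1 from the other rows.
Row 1 update in column RHS: 10/3 − (1/3)·5 = 5/3.

5/3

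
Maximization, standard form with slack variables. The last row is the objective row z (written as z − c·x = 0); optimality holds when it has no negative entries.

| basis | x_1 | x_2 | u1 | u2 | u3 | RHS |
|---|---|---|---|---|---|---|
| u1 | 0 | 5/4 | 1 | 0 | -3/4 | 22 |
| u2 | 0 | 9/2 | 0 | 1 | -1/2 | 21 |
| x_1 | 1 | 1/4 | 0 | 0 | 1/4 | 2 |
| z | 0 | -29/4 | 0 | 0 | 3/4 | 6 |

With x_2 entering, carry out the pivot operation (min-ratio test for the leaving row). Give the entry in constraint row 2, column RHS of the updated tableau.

Ratio test on column x_2 — row 1: 22/(5/4) = 88/5; row 2: 21/(9/2) = 14/3; row 3: 2/(1/4) = 8. Minimum is 14/3 at row 2 (u2 leaves); pivot element 9/2.
Divide row 2 by 9/2; eliminate column x_2 from the other rows.
In the new row 2, the RHS entry is the old entry divided by the pivot: 21/(9/2) = 14/3.

14/3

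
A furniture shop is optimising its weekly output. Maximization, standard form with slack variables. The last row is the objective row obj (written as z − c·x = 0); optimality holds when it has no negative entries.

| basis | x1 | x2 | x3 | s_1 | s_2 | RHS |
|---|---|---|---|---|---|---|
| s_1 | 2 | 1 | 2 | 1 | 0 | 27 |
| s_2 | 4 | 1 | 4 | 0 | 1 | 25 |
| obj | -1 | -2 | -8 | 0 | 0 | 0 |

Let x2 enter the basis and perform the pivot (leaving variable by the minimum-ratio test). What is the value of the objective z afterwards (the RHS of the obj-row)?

50

Ratio test on column x2 — row 1: 27/1 = 27; row 2: 25/1 = 25. Minimum is 25 at row 2 (s_2 leaves); pivot element 1.
Pivot on row 2; the obj-row RHS becomes 0 − (-2)·25 = 50.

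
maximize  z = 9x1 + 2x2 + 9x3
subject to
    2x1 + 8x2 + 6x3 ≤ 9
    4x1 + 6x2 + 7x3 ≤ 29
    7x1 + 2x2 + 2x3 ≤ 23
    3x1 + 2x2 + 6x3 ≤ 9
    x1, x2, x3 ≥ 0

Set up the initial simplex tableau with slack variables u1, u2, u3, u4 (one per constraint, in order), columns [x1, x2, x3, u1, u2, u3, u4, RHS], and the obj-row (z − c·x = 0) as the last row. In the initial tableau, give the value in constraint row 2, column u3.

0

Slack u3 belongs to constraint 3; its column is the unit vector e_3, so the entry in row 2 is 0.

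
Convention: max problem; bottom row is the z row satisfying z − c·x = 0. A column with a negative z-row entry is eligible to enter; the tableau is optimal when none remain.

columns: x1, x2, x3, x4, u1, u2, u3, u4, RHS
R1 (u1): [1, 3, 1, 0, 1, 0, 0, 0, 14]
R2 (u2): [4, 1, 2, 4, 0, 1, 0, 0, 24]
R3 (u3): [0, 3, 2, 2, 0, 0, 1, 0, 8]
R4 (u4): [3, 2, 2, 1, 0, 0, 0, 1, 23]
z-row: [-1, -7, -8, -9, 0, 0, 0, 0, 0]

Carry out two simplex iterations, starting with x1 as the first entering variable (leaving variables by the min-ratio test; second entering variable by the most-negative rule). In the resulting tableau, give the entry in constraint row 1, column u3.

1/2

Ratio test on column x1 — row 1: 14/1 = 14; row 2: 24/4 = 6; row 3: entry 0 ≤ 0; row 4: 23/3 = 23/3. Minimum is 6 at row 2 (u2 leaves); pivot element 4.
Divide row 2 by 4; eliminate column x1 from the other rows.
Second iteration: most negative z-row entry is -8 in column x4, so x4 enters.
Ratio test on column x4 — row 1: entry -1 ≤ 0; row 2: 6/1 = 6; row 3: 8/2 = 4; row 4: entry -2 ≤ 0. Minimum is 4 at row 3 (u3 leaves); pivot element 2.
Divide row 3 by 2; eliminate column x4 from the other rows.
After both pivots, the entry at constraint row 1, column u3 is 1/2.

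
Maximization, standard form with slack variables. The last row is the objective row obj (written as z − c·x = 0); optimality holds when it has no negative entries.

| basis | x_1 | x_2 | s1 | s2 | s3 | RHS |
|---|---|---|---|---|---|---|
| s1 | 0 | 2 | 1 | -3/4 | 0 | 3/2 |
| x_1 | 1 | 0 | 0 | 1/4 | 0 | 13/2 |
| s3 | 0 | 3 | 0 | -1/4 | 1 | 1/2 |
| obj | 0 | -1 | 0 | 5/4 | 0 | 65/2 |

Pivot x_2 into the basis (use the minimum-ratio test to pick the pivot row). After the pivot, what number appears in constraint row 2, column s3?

0

Ratio test on column x_2 — row 1: (3/2)/2 = 3/4; row 2: entry 0 ≤ 0; row 3: (1/2)/3 = 1/6. Minimum is 1/6 at row 3 (s3 leaves); pivot element 3.
Divide row 3 by 3; eliminate column x_2 from the other rows.
Row 2 update in column s3: 0 − 0·(1/3) = 0.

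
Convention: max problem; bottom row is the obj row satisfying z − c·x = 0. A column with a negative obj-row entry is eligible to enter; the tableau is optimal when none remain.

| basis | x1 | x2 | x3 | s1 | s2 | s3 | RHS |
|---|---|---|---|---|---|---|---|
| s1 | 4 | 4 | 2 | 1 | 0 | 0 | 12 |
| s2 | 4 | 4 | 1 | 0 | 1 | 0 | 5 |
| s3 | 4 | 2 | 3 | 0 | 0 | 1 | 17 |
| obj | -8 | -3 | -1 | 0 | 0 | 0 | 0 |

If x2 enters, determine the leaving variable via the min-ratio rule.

s2

Column x2 entries and ratios — s1: 12/4 = 3; s2: 5/4 = 5/4; s3: 17/2 = 17/2.
Smallest ratio is 5/4 in the row of s2, so s2 leaves.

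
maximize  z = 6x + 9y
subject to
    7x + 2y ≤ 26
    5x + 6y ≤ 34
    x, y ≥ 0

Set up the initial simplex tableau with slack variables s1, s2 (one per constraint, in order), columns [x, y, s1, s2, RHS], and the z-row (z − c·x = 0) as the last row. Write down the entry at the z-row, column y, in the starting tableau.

The z-row carries the negated objective coefficients: the y entry is -9.

-9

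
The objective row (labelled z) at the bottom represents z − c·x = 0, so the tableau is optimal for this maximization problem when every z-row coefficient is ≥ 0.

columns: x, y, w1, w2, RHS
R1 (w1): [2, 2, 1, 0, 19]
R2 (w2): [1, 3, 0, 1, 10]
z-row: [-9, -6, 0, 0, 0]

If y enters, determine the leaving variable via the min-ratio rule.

Column y entries and ratios — w1: 19/2 = 19/2; w2: 10/3 = 10/3.
Smallest ratio is 10/3 in the row of w2, so w2 leaves.

w2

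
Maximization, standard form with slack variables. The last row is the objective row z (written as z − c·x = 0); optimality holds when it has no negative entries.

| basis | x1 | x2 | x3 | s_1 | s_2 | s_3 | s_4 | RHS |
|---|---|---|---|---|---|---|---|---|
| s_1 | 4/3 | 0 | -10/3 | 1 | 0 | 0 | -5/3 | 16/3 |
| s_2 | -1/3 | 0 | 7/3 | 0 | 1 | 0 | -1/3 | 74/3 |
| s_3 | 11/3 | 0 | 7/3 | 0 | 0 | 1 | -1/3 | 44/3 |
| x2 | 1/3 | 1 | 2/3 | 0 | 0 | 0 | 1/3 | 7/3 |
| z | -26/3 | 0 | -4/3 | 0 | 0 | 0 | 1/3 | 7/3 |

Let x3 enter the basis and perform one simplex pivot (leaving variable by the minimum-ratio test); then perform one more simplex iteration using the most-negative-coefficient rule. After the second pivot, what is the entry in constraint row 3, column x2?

Ratio test on column x3 — row 1: entry -10/3 ≤ 0; row 2: (74/3)/(7/3) = 74/7; row 3: (44/3)/(7/3) = 44/7; row 4: (7/3)/(2/3) = 7/2. Minimum is 7/2 at row 4 (x2 leaves); pivot element 2/3.
Divide row 4 by 2/3; eliminate column x3 from the other rows.
Second iteration: most negative z-row entry is -8 in column x1, so x1 enters.
Ratio test on column x1 — row 1: 17/3 = 17/3; row 2: entry -3/2 ≤ 0; row 3: (13/2)/(5/2) = 13/5; row 4: (7/2)/(1/2) = 7. Minimum is 13/5 at row 3 (s_3 leaves); pivot element 5/2.
Divide row 3 by 5/2; eliminate column x1 from the other rows.
After both pivots, the entry at constraint row 3, column x2 is -7/5.

-7/5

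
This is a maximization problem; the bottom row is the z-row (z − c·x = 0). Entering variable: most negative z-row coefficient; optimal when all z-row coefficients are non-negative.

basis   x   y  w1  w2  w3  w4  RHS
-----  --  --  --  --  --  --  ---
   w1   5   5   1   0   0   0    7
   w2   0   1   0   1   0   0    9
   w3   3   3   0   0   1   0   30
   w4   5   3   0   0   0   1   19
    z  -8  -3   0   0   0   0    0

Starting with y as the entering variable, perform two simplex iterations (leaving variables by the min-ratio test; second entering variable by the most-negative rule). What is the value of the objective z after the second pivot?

56/5

Ratio test on column y — row 1: 7/5 = 7/5; row 2: 9/1 = 9; row 3: 30/3 = 10; row 4: 19/3 = 19/3. Minimum is 7/5 at row 1 (w1 leaves); pivot element 5.
Pivot on row 1; the z-row RHS becomes 0 − (-3)·(7/5) = 21/5.
Next entering variable (most negative z-row entry -5): x.
Ratio test on column x — row 1: (7/5)/1 = 7/5; row 2: entry -1 ≤ 0; row 3: entry 0 ≤ 0; row 4: (74/5)/2 = 37/5. Minimum is 7/5 at row 1 (y leaves); pivot element 1.
After the second pivot the z-row RHS is 21/5 − (-5)·(7/5) = 56/5.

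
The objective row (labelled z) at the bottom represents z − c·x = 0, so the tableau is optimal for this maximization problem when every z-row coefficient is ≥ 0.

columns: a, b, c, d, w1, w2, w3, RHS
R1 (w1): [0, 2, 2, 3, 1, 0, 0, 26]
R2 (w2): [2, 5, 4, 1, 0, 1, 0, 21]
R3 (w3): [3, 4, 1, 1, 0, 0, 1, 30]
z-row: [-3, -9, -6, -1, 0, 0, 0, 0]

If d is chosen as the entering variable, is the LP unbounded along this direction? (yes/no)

Column d has positive entries in row(s) 1, 2, 3, so the ratio test bounds it — not unbounded.

no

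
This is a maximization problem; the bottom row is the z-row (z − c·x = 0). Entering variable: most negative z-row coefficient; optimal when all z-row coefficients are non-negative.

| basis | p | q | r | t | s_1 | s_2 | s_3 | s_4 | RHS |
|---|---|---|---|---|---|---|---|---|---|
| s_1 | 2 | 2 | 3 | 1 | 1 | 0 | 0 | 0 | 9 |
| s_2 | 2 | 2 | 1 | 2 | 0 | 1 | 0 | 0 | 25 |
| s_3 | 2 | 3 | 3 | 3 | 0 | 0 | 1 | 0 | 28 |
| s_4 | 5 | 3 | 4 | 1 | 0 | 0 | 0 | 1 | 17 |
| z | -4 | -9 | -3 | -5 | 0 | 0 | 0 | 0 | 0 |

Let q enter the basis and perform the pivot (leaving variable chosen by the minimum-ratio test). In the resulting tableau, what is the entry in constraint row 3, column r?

-3/2

Ratio test on column q — row 1: 9/2 = 9/2; row 2: 25/2 = 25/2; row 3: 28/3 = 28/3; row 4: 17/3 = 17/3. Minimum is 9/2 at row 1 (s_1 leaves); pivot element 2.
Divide row 1 by 2; eliminate column q from the other rows.
Row 3 update in column r: 3 − 3·(3/2) = -3/2.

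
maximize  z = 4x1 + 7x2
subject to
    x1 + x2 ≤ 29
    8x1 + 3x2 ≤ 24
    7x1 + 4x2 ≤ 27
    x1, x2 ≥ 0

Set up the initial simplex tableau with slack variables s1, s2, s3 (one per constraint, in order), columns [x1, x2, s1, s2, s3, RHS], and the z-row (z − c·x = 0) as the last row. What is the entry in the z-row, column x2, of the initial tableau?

The z-row carries the negated objective coefficients: the x2 entry is -7.

-7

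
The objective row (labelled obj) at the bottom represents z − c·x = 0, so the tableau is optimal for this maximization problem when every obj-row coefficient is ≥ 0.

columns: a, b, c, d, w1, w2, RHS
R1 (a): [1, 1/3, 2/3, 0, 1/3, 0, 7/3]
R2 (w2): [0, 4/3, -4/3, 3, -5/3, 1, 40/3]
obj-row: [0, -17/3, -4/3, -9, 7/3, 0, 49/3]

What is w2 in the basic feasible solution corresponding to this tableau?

w2 is basic (row 2); its value is the RHS of that row, 40/3.

40/3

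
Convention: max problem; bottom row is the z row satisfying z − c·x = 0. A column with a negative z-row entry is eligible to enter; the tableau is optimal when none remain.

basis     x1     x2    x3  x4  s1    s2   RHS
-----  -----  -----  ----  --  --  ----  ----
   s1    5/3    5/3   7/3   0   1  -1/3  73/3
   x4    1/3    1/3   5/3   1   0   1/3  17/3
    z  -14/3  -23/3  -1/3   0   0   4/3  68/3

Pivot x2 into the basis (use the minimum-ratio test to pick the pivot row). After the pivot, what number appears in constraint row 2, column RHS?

4/5

Ratio test on column x2 — row 1: (73/3)/(5/3) = 73/5; row 2: (17/3)/(1/3) = 17. Minimum is 73/5 at row 1 (s1 leaves); pivot element 5/3.
Divide row 1 by 5/3; eliminate column x2 from the other rows.
Row 2 update in column RHS: 17/3 − (1/3)·(73/5) = 4/5.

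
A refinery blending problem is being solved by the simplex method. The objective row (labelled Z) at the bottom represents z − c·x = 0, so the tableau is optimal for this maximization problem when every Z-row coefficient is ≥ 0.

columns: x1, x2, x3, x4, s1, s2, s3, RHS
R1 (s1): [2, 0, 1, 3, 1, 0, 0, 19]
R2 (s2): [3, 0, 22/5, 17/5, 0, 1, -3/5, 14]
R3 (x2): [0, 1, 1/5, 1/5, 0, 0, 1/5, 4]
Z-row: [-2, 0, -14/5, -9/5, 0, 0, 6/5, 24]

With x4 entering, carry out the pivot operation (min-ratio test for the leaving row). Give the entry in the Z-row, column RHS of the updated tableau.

Ratio test on column x4 — row 1: 19/3 = 19/3; row 2: 14/(17/5) = 70/17; row 3: 4/(1/5) = 20. Minimum is 70/17 at row 2 (s2 leaves); pivot element 17/5.
Divide row 2 by 17/5; eliminate column x4 from the other rows.
Z-row update in column RHS: 24 − (-9/5)·(70/17) = 534/17.

534/17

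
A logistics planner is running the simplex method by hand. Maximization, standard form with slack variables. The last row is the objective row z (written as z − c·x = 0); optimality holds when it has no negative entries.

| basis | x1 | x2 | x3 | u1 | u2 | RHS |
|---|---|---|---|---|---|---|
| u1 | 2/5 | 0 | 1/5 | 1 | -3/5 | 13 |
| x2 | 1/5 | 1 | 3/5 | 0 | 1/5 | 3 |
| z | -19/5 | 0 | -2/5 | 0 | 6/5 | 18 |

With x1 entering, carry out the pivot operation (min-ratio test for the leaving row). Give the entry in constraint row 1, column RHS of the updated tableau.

Ratio test on column x1 — row 1: 13/(2/5) = 65/2; row 2: 3/(1/5) = 15. Minimum is 15 at row 2 (x2 leaves); pivot element 1/5.
Divide row 2 by 1/5; eliminate column x1 from the other rows.
Row 1 update in column RHS: 13 − (2/5)·15 = 7.

7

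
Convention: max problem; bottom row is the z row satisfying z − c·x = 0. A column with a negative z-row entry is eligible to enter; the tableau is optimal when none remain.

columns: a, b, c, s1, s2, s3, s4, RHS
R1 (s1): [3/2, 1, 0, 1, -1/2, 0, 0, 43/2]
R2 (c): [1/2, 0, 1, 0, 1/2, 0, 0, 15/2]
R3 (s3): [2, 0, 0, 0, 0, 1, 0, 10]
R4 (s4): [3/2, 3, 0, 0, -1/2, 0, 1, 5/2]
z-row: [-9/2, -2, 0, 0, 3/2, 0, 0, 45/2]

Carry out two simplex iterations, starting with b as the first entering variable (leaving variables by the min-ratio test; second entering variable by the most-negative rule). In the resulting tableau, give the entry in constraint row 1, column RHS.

Ratio test on column b — row 1: (43/2)/1 = 43/2; row 2: entry 0 ≤ 0; row 3: entry 0 ≤ 0; row 4: (5/2)/3 = 5/6. Minimum is 5/6 at row 4 (s4 leaves); pivot element 3.
Divide row 4 by 3; eliminate column b from the other rows.
Second iteration: most negative z-row entry is -7/2 in column a, so a enters.
Ratio test on column a — row 1: (62/3)/1 = 62/3; row 2: (15/2)/(1/2) = 15; row 3: 10/2 = 5; row 4: (5/6)/(1/2) = 5/3. Minimum is 5/3 at row 4 (b leaves); pivot element 1/2.
Divide row 4 by 1/2; eliminate column a from the other rows.
After both pivots, the entry at constraint row 1, column RHS is 19.

19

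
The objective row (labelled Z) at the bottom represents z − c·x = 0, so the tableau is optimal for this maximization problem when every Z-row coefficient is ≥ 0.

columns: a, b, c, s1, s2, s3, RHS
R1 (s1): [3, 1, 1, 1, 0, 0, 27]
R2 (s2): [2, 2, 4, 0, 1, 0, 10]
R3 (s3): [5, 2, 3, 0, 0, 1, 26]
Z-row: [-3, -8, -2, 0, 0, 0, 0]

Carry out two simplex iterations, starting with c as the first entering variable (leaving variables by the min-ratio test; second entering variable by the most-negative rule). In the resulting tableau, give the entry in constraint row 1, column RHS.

Ratio test on column c — row 1: 27/1 = 27; row 2: 10/4 = 5/2; row 3: 26/3 = 26/3. Minimum is 5/2 at row 2 (s2 leaves); pivot element 4.
Divide row 2 by 4; eliminate column c from the other rows.
Second iteration: most negative Z-row entry is -7 in column b, so b enters.
Ratio test on column b — row 1: (49/2)/(1/2) = 49; row 2: (5/2)/(1/2) = 5; row 3: (37/2)/(1/2) = 37. Minimum is 5 at row 2 (c leaves); pivot element 1/2.
Divide row 2 by 1/2; eliminate column b from the other rows.
After both pivots, the entry at constraint row 1, column RHS is 22.

22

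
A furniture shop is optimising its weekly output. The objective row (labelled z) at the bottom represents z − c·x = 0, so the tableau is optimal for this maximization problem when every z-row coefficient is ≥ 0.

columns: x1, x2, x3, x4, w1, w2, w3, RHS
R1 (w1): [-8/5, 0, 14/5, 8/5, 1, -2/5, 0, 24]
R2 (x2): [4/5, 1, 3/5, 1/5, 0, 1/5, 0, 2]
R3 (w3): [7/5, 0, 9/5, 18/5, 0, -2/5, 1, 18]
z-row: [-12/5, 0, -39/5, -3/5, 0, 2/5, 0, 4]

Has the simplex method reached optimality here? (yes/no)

The z-row has a negative entry -39/5 in column x3, so it is not optimal.

no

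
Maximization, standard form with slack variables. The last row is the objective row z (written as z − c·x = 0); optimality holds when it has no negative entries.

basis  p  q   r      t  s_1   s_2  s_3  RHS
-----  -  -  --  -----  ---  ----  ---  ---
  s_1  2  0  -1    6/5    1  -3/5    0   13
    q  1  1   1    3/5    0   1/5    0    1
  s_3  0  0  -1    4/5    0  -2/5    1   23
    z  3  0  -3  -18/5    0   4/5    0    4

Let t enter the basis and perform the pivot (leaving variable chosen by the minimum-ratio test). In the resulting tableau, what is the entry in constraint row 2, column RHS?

5/3

Ratio test on column t — row 1: 13/(6/5) = 65/6; row 2: 1/(3/5) = 5/3; row 3: 23/(4/5) = 115/4. Minimum is 5/3 at row 2 (q leaves); pivot element 3/5.
Divide row 2 by 3/5; eliminate column t from the other rows.
In the new row 2, the RHS entry is the old entry divided by the pivot: 1/(3/5) = 5/3.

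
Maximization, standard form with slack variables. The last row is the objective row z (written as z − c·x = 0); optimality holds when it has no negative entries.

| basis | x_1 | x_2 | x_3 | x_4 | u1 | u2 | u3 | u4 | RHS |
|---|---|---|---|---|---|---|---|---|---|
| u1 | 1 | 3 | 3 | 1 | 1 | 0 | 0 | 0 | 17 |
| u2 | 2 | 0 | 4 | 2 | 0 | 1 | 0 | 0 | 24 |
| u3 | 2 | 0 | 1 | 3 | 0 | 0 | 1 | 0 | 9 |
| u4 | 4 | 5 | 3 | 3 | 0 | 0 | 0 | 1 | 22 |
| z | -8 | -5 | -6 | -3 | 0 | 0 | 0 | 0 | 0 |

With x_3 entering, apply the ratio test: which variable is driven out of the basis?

Column x_3 entries and ratios — u1: 17/3 = 17/3; u2: 24/4 = 6; u3: 9/1 = 9; u4: 22/3 = 22/3.
Smallest ratio is 17/3 in the row of u1, so u1 leaves.

u1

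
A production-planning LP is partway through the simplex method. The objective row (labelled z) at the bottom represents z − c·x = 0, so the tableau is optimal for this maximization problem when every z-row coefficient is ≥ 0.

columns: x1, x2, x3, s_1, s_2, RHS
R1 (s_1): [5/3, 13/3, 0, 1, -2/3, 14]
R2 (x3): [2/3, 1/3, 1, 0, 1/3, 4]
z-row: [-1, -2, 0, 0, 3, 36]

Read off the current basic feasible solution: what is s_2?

0

s_2 is not in the basis, so in the current basic feasible solution s_2 = 0.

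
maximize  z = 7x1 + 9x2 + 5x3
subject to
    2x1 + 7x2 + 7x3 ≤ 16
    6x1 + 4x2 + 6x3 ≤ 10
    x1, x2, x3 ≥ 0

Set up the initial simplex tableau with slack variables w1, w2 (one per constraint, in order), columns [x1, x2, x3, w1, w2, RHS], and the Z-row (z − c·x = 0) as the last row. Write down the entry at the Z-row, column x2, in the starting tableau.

The Z-row carries the negated objective coefficients: the x2 entry is -9.

-9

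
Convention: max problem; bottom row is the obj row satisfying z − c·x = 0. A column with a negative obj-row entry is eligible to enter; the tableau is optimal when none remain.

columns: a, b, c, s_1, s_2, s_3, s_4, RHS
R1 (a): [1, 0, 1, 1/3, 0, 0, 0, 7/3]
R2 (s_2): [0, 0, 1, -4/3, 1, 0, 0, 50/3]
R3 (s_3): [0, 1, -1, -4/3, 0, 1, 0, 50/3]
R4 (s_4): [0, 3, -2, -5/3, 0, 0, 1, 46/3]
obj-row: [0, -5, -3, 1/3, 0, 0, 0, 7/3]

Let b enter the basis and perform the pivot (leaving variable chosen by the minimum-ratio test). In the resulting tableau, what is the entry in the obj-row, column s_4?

Ratio test on column b — row 1: entry 0 ≤ 0; row 2: entry 0 ≤ 0; row 3: (50/3)/1 = 50/3; row 4: (46/3)/3 = 46/9. Minimum is 46/9 at row 4 (s_4 leaves); pivot element 3.
Divide row 4 by 3; eliminate column b from the other rows.
obj-row update in column s_4: 0 − (-5)·(1/3) = 5/3.

5/3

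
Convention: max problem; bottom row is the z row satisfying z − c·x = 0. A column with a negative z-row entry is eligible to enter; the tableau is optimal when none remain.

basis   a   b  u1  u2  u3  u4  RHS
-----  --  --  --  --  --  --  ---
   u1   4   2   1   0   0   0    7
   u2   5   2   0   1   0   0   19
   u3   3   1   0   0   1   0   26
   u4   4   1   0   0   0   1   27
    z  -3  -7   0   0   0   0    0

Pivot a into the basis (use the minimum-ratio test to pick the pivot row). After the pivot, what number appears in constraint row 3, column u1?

-3/4

Ratio test on column a — row 1: 7/4 = 7/4; row 2: 19/5 = 19/5; row 3: 26/3 = 26/3; row 4: 27/4 = 27/4. Minimum is 7/4 at row 1 (u1 leaves); pivot element 4.
Divide row 1 by 4; eliminate column a from the other rows.
Row 3 update in column u1: 0 − 3·(1/4) = -3/4.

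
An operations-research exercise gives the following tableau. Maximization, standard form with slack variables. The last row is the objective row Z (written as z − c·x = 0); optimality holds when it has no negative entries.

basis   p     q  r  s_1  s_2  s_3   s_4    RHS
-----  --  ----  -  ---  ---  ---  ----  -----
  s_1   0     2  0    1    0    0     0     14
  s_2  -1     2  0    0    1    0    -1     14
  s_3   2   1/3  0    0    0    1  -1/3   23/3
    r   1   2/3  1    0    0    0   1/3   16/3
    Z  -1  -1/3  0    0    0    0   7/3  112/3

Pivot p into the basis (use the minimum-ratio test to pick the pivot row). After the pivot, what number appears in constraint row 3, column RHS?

Ratio test on column p — row 1: entry 0 ≤ 0; row 2: entry -1 ≤ 0; row 3: (23/3)/2 = 23/6; row 4: (16/3)/1 = 16/3. Minimum is 23/6 at row 3 (s_3 leaves); pivot element 2.
Divide row 3 by 2; eliminate column p from the other rows.
In the new row 3, the RHS entry is the old entry divided by the pivot: (23/3)/2 = 23/6.

23/6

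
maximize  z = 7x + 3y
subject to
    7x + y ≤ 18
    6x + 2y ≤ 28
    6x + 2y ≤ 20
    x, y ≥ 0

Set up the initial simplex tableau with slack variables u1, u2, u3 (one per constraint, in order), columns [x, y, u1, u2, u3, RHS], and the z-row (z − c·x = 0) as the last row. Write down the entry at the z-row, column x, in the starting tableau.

-7

The z-row carries the negated objective coefficients: the x entry is -7.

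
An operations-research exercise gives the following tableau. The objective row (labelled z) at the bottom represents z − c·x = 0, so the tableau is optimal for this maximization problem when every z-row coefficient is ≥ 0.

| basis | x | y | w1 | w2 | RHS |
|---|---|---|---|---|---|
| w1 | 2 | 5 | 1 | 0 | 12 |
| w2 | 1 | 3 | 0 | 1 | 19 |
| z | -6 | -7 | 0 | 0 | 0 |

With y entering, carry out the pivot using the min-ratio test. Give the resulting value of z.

Ratio test on column y — row 1: 12/5 = 12/5; row 2: 19/3 = 19/3. Minimum is 12/5 at row 1 (w1 leaves); pivot element 5.
Pivot on row 1; the z-row RHS becomes 0 − (-7)·(12/5) = 84/5.

84/5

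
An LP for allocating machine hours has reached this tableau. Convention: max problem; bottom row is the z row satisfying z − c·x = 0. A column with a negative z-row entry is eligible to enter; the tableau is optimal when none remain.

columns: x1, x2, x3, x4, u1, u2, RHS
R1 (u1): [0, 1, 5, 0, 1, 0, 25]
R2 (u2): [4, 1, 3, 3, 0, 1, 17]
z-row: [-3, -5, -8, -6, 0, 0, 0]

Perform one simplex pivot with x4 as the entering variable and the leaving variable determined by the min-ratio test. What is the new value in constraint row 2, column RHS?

Ratio test on column x4 — row 1: entry 0 ≤ 0; row 2: 17/3 = 17/3. Minimum is 17/3 at row 2 (u2 leaves); pivot element 3.
Divide row 2 by 3; eliminate column x4 from the other rows.
In the new row 2, the RHS entry is the old entry divided by the pivot: 17/3 = 17/3.

17/3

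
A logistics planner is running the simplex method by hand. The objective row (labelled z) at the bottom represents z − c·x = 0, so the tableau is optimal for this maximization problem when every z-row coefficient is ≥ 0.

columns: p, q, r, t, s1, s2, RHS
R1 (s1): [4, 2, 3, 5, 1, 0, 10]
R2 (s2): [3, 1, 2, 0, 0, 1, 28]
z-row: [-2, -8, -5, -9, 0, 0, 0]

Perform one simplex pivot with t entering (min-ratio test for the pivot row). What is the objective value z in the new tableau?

18

Ratio test on column t — row 1: 10/5 = 2; row 2: entry 0 ≤ 0. Minimum is 2 at row 1 (s1 leaves); pivot element 5.
Pivot on row 1; the z-row RHS becomes 0 − (-9)·2 = 18.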